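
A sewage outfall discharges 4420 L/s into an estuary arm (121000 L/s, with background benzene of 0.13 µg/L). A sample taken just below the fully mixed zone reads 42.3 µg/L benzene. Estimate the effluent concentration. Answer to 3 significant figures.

1200 µg/L

Mass balance: 121000·0.1300 + 4420·Cₑ = 125400·42.30
→ Cₑ = (125400·42.30 − 121000·0.1300) / 4420 = 1197 µg/L.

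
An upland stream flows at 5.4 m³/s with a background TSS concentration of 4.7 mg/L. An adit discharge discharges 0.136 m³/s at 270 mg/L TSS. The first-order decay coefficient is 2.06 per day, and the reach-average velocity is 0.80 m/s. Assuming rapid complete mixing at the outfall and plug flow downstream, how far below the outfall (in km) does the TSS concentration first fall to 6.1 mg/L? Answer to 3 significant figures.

20.4 km

Mass balance: C = (5.400·4.700 + 0.1360·270.0) / 5.536 = 62.10/5.536 = 11.22 mg/L.
Set 11.22·exp(−k·t) = 6.1 → t = ln(11.22/6.1)/k = 25550 s = 7.097 h.
Distance = v·t = 0.80·25550 = 20440 m = 20.44 km.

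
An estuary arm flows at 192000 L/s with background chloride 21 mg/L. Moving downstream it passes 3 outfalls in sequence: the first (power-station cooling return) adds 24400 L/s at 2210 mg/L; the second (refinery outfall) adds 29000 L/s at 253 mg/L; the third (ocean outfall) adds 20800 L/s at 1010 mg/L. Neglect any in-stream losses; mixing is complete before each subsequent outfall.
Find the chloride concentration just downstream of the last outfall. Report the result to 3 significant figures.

324 mg/L

After outfall 1: Q = 192000 + 24400 = 216400 L/s; C = (192000·21.00 + 24400·2210)/216400 = 267.8 mg/L.
After outfall 2: Q = 216400 + 29000 = 245400 L/s; C = (216400·267.8 + 29000·253.0)/245400 = 266.1 mg/L.
After outfall 3: Q = 245400 + 20800 = 266200 L/s; C = (245400·266.1 + 20800·1010)/266200 = 324.2 mg/L.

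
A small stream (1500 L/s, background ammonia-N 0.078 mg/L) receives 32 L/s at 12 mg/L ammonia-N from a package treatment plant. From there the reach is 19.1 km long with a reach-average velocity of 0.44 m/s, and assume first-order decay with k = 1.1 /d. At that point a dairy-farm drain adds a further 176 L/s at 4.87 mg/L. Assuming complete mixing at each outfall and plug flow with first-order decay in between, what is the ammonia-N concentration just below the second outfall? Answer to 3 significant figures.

0.671 mg/L

Conservation of mass: C = (1500·0.07800 + 32.00·12.00) / 1532 = 501.0/1532 = 0.3270 mg/L; combined flow 1532 L/s.
Travel time t = 19.1·1000 / 0.44 = 43410 s = 12.06 h.
Applying C = C₀e^(−kt): 0.3270 × 0.5754 = 0.1882 mg/L.
At the second outfall, C = (1532·0.1882 + 176.0·4.870) / (1532 + 176.0) = 0.6706 mg/L.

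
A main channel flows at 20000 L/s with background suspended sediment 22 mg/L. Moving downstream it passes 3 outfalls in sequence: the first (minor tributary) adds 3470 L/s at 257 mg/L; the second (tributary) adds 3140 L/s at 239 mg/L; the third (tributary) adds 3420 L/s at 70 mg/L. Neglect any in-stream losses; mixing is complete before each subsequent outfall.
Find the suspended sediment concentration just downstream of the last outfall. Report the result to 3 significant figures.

Below outfall 1: Q → 23470 L/s, C = (20000·22.00 + 3470·257.0)/23470 = 56.74 mg/L.
Below outfall 2: Q → 26610 L/s, C = (23470·56.74 + 3140·239.0)/26610 = 78.25 mg/L.
Below outfall 3: Q → 30030 L/s, C = (26610·78.25 + 3420·70.00)/30030 = 77.31 mg/L.

77.3 mg/L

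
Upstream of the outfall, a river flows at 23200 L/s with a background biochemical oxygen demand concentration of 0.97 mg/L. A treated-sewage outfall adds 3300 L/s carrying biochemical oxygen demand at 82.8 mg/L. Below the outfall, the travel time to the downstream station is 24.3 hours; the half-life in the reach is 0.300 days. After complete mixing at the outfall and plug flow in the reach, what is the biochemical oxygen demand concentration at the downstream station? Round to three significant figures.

1.08 mg/L

Mixed concentration C = ΣQC/ΣQ = (23200·0.9700 + 3300·82.80) / 26500 = 295700/26500 = 11.16 mg/L.
Half-life 0.300 d → k = ln 2 / 0.300 = 2.310 d⁻¹.
Applying C = C₀e^(−kt): 11.16 × 0.09639 = 1.076 mg/L.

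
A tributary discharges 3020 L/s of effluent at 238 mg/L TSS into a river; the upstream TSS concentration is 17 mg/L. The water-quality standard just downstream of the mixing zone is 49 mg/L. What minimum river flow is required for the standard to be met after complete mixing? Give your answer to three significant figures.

17800 L/s

Set C_mix = 49: (Q·17.00 + 3020·238.0) / (Q + 3020) = 49
→ Q = 3020·(238.0 − 49)/(49 − 17.00) = 17840 L/s.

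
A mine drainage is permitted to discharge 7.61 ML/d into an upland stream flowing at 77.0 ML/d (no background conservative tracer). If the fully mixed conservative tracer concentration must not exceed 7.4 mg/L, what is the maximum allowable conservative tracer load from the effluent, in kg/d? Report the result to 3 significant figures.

Mass balance at the limit: 77.00·0 + 7.610·Cₑ = 84.61·7.4 → Cₑ = 82.28 mg/L.
7.610 ML/d = 0.08808 m³/s. Load = 0.08808 m³/s × 82.28 g/m³ × 86 400 s/d = 626.1 kg/d.

626 kg/d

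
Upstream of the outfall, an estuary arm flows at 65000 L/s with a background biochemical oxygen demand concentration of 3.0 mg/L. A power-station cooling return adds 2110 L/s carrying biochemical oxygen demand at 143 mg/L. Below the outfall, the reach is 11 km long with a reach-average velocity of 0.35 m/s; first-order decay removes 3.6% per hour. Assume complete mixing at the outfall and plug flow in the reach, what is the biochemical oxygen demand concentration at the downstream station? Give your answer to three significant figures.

Mass balance: C = (65000·3.000 + 2110·143.0) / 67110 = 496700/67110 = 7.402 mg/L.
Travel time t = 11·1000 / 0.35 = 31430 s = 8.730 h.
3.6%/h lost → k = −ln(1 − 0.036) = 0.03666 h⁻¹.
After decay, C = 7.402 × e^(−kt) = 7.402 × 0.7261 = 5.374 mg/L.

5.37 mg/L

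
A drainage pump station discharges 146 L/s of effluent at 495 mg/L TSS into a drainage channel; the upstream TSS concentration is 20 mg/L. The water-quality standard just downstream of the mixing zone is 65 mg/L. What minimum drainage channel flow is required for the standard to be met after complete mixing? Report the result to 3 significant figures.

1400 L/s

Set C_mix = 65: (Q·20.00 + 146.0·495.0) / (Q + 146.0) = 65
→ Q = 146.0·(495.0 − 65)/(65 − 20.00) = 1395 L/s.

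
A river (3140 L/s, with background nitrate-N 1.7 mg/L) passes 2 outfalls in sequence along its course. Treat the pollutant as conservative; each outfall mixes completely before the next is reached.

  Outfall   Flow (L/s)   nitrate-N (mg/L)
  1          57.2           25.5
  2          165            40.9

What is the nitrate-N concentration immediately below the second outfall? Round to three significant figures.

After outfall 1: Q = 3140 + 57.20 = 3197 L/s; C = (3140·1.700 + 57.20·25.50)/3197 = 2.126 mg/L.
After outfall 2: Q = 3197 + 165.0 = 3362 L/s; C = (3197·2.126 + 165.0·40.90)/3362 = 4.029 mg/L.

4.03 mg/L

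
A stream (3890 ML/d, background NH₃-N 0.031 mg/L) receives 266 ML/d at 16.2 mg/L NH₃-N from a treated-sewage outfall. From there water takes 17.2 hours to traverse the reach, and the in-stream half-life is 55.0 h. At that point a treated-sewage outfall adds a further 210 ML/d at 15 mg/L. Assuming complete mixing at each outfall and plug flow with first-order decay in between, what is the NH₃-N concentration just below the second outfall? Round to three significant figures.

Flow-weighted average: C = (3890·0.03100 + 266.0·16.20) / 4156 = 4430/4156 = 1.066 mg/L; combined flow 4156 ML/d.
Half-life 55.0 h → k = ln 2 / 55.0 = 0.01260 h⁻¹ = 0.3025 d⁻¹.
After decay, C = 1.066 × e^(−kt) = 1.066 × 0.8051 = 0.8582 mg/L.
At the second outfall, C = (4156·0.8582 + 210.0·15.00) / (4156 + 210.0) = 1.538 mg/L.

1.54 mg/L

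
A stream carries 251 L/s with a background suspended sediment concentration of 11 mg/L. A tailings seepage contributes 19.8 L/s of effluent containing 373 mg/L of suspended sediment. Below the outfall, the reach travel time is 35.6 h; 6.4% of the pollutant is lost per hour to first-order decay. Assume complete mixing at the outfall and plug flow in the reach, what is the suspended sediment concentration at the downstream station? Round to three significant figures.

Conservation of mass: C = (251.0·11.00 + 19.80·373.0) / 270.8 = 10150/270.8 = 37.47 mg/L.
6.4%/h lost → k = −ln(1 − 0.064) = 0.06614 h⁻¹.
First-order decay: C = 37.47·exp(−k·t) = 37.47·0.09493 = 3.557 mg/L.

3.56 mg/L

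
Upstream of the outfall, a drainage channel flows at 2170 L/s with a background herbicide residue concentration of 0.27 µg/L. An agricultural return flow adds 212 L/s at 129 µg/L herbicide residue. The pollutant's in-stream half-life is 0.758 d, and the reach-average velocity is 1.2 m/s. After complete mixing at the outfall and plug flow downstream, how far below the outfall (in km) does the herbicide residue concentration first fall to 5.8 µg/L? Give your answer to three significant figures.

79.8 km

Conservation of mass: C = (2170·0.2700 + 212.0·129.0) / 2382 = 27930/2382 = 11.73 µg/L.
Half-life 0.758 d → k = ln 2 / 0.758 = 0.9144 d⁻¹.
Set 11.73·exp(−k·t) = 5.8 → t = ln(11.73/5.8)/k = 66520 s = 18.48 h.
Distance = v·t = 1.2·66520 = 79820 m = 79.82 km.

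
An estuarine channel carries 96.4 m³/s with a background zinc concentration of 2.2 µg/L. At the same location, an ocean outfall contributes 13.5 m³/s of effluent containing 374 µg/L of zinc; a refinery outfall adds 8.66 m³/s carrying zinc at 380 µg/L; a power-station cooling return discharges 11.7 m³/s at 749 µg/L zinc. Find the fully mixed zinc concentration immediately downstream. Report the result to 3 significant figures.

After mixing, C = (96.40·2.200 + 13.50·374.0 + 8.660·380.0 + 11.70·749.0) / 130.3 = 17320/130.3 = 132.9 µg/L.

133 µg/L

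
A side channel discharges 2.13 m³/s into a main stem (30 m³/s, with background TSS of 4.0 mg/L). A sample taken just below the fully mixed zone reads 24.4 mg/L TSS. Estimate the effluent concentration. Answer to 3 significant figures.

Mass balance: 30.00·4.000 + 2.130·Cₑ = 32.13·24.40
→ Cₑ = (32.13·24.40 − 30.00·4.000) / 2.130 = 311.7 mg/L.

312 mg/L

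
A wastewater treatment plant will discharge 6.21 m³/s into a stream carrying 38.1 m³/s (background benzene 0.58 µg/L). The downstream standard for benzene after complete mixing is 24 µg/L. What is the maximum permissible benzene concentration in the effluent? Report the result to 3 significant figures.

168 µg/L

At the limit, (Qr·Cr + Qe·Cₑ)/(Qr + Qe) = 24:
Cₑ = (44.31·24 − 38.10·0.5800) / 6.210 = 167.7 µg/L.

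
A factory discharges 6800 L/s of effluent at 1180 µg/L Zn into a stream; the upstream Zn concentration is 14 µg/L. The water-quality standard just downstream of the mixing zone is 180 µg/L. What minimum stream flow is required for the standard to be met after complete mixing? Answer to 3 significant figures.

Set C_mix = 180: (Q·14.00 + 6800·1180) / (Q + 6800) = 180
→ Q = 6800·(1180 − 180)/(180 − 14.00) = 40960 L/s.

41000 L/s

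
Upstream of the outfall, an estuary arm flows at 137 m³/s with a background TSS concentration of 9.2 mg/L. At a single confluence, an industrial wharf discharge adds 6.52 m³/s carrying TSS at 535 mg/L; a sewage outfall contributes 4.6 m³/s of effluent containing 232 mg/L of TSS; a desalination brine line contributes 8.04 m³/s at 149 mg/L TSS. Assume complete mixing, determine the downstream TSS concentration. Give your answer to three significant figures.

44.9 mg/L

After mixing, C = (137.0·9.200 + 6.520·535.0 + 4.600·232.0 + 8.040·149.0) / 156.2 = 7014/156.2 = 44.91 mg/L.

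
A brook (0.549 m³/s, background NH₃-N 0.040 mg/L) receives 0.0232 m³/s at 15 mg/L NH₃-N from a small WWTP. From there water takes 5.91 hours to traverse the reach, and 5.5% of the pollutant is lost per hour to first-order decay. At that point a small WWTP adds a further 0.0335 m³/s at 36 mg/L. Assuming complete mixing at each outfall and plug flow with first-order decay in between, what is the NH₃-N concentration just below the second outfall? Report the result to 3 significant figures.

2.43 mg/L

Flow-weighted average: C = (0.5490·0.04000 + 0.02320·15.00) / 0.5722 = 0.3700/0.5722 = 0.6466 mg/L; combined flow 0.5722 m³/s.
5.5%/h lost → k = −ln(1 − 0.055) = 0.05657 h⁻¹.
Decay over the reach: 0.6466·exp(−kt) = 0.6466·0.7158 = 0.4628 mg/L.
At the second outfall, C = (0.5722·0.4628 + 0.03350·36.00) / (0.5722 + 0.03350) = 2.428 mg/L.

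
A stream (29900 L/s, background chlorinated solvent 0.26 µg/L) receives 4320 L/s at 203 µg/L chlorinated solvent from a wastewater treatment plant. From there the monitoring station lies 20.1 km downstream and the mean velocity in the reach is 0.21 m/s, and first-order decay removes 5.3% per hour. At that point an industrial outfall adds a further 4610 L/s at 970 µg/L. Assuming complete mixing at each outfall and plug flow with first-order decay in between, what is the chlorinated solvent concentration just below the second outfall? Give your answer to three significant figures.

121 µg/L

Mixed concentration C = ΣQC/ΣQ = (29900·0.2600 + 4320·203.0) / 34220 = 884700/34220 = 25.85 µg/L; combined flow 34220 L/s.
Travel time t = 20.1·1000 / 0.21 = 95710 s = 26.59 h.
5.3%/h lost → k = −ln(1 − 0.053) = 0.05446 h⁻¹.
Decay over the reach: 25.85·exp(−kt) = 25.85·0.2351 = 6.078 µg/L.
At the second outfall, C = (34220·6.078 + 4610·970.0) / (34220 + 4610) = 120.5 µg/L.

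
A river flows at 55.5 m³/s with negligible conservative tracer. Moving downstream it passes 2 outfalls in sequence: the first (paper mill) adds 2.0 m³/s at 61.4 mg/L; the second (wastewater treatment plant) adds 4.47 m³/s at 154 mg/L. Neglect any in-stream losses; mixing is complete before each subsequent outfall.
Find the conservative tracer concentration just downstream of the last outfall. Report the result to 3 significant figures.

13.1 mg/L

Outfall 1: combined Q = 57.50 m³/s; C = (55.50·0 + 2.000·61.40)/57.50 = 2.136 mg/L.
Outfall 2: combined Q = 61.97 m³/s; C = (57.50·2.136 + 4.470·154.0)/61.97 = 13.09 mg/L.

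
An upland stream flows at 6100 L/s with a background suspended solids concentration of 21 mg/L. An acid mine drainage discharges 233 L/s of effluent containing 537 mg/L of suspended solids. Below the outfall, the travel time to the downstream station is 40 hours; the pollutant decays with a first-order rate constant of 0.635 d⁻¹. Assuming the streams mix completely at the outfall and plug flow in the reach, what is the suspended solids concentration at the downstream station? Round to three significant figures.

13.9 mg/L

Mass balance: C = (6100·21.00 + 233.0·537.0) / 6333 = 253200/6333 = 39.98 mg/L.
First-order decay: C = 39.98·exp(−k·t) = 39.98·0.3470 = 13.88 mg/L.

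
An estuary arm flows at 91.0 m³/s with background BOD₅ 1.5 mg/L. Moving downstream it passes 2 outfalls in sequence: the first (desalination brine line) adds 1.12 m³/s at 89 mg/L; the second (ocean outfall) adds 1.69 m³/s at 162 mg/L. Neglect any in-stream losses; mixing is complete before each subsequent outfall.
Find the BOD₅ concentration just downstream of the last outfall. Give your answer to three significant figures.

5.44 mg/L

Outfall 1: combined Q = 92.12 m³/s; C = (91.00·1.500 + 1.120·89.00)/92.12 = 2.564 mg/L.
Outfall 2: combined Q = 93.81 m³/s; C = (92.12·2.564 + 1.690·162.0)/93.81 = 5.436 mg/L.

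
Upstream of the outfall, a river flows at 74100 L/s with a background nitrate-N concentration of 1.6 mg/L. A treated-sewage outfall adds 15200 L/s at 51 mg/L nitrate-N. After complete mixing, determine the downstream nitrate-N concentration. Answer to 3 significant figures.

10.0 mg/L

Conservation of mass: C = (74100·1.600 + 15200·51.00) / 89300 = 893800/89300 = 10.01 mg/L.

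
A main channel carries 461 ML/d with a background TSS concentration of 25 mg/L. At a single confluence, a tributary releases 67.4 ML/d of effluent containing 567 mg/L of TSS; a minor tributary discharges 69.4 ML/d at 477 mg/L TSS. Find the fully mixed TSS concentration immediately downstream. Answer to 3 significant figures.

139 mg/L

Mass balance: C = (461.0·25.00 + 67.40·567.0 + 69.40·477.0) / 597.8 = 82840/597.8 = 138.6 mg/L.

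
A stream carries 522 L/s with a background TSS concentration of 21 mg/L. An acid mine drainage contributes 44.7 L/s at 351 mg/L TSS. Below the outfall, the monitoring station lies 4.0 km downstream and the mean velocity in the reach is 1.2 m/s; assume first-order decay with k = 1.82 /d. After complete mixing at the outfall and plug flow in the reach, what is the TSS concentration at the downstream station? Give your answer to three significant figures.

Mass balance: C = (522.0·21.00 + 44.70·351.0) / 566.7 = 26650/566.7 = 47.03 mg/L.
Travel time t = 4.0·1000 / 1.2 = 3333 s = 0.9259 h.
Decay over the reach: 47.03·exp(−kt) = 47.03·0.9322 = 43.84 mg/L.

43.8 mg/L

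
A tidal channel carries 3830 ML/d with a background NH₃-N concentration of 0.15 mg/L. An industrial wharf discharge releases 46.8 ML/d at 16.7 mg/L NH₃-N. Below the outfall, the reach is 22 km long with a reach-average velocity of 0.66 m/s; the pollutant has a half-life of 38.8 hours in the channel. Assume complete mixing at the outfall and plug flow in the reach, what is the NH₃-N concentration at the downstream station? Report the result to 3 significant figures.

0.296 mg/L

Conservation of mass: C = (3830·0.1500 + 46.80·16.70) / 3877 = 1356/3877 = 0.3498 mg/L.
Travel time t = 22·1000 / 0.66 = 33330 s = 9.259 h.
Half-life 38.8 h → k = ln 2 / 38.8 = 0.01786 h⁻¹ = 0.4288 d⁻¹.
Decay over the reach: 0.3498·exp(−kt) = 0.3498·0.8475 = 0.2965 mg/L.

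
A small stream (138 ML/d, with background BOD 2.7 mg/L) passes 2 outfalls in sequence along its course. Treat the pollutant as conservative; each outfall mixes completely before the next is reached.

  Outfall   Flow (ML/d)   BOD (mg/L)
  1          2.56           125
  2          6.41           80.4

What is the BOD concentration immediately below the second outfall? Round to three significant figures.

8.22 mg/L

Outfall 1: combined Q = 140.6 ML/d; C = (138.0·2.700 + 2.560·125.0)/140.6 = 4.927 mg/L.
Outfall 2: combined Q = 147.0 ML/d; C = (140.6·4.927 + 6.410·80.40)/147.0 = 8.219 mg/L.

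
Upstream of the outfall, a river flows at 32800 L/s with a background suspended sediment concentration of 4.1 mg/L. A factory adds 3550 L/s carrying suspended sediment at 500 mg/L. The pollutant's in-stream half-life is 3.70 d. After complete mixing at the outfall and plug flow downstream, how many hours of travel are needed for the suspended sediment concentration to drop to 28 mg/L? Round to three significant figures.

Mass balance: C = (32800·4.100 + 3550·500.0) / 36350 = 1909000/36350 = 52.53 mg/L.
Half-life 3.70 d → k = ln 2 / 3.70 = 0.1873 d⁻¹.
52.53·exp(−k·t) = 28 → t = ln(52.53/28)/k = 290200 s = 80.61 h.

80.6 h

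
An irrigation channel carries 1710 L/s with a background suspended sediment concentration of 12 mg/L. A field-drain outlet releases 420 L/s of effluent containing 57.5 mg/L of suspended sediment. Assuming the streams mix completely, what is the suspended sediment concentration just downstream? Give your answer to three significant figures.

21.0 mg/L

Mass balance: C = (1710·12.00 + 420.0·57.50) / 2130 = 44670/2130 = 20.97 mg/L.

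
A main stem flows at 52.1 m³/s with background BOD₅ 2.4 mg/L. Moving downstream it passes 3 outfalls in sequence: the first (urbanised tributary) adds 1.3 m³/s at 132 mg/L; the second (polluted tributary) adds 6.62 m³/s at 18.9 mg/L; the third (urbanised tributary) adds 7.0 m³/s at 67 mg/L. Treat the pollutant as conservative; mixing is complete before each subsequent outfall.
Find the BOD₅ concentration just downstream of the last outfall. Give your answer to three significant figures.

Outfall 1: combined Q = 53.40 m³/s; C = (52.10·2.400 + 1.300·132.0)/53.40 = 5.555 mg/L.
Outfall 2: combined Q = 60.02 m³/s; C = (53.40·5.555 + 6.620·18.90)/60.02 = 7.027 mg/L.
Outfall 3: combined Q = 67.02 m³/s; C = (60.02·7.027 + 7.000·67.00)/67.02 = 13.29 mg/L.

13.3 mg/L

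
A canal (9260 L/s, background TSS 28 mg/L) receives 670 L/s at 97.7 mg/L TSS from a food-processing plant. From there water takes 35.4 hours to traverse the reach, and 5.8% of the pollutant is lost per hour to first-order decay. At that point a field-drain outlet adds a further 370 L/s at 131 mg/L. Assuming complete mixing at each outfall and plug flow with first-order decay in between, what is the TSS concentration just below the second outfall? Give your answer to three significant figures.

8.51 mg/L

Conservation of mass: C = (9260·28.00 + 670.0·97.70) / 9930 = 324700/9930 = 32.70 mg/L; combined flow 9930 L/s.
5.8%/h lost → k = −ln(1 − 0.058) = 0.05975 h⁻¹.
After decay, C = 32.70 × e^(−kt) = 32.70 × 0.1206 = 3.944 mg/L.
Second outfall: C = (9930·3.944 + 370.0·131.0)/10300 = 8.509 mg/L.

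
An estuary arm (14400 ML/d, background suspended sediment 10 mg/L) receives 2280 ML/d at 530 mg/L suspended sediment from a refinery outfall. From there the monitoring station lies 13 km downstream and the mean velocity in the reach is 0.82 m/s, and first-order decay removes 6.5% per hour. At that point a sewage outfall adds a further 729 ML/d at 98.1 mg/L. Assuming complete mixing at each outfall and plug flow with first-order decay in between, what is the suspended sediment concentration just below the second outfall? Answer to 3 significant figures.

61.9 mg/L

Conservation of mass: C = (14400·10.00 + 2280·530.0) / 16680 = 1352000/16680 = 81.08 mg/L; combined flow 16680 ML/d.
Travel time t = 13·1000 / 0.82 = 15850 s = 4.404 h.
6.5%/h lost → k = −ln(1 − 0.065) = 0.06721 h⁻¹.
Decay over the reach: 81.08·exp(−kt) = 81.08·0.7438 = 60.31 mg/L.
Second outfall: C = (16680·60.31 + 729.0·98.10)/17410 = 61.89 mg/L.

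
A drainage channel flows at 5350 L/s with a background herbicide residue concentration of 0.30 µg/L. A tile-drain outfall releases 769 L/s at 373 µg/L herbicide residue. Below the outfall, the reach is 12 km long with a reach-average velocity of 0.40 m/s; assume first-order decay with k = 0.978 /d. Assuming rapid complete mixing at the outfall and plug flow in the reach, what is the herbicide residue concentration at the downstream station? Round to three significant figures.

33.6 µg/L

After mixing, C = (5350·0.3000 + 769.0·373.0) / 6119 = 288400/6119 = 47.14 µg/L.
Travel time t = 12·1000 / 0.40 = 30000 s = 8.333 h.
Applying C = C₀e^(−kt): 47.14 × 0.7121 = 33.57 µg/L.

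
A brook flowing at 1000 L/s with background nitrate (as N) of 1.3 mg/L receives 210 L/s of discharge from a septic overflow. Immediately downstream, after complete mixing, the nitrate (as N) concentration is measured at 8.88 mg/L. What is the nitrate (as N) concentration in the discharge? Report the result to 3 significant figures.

Mass balance: 1000·1.300 + 210.0·Cₑ = 1210·8.880
→ Cₑ = (1210·8.880 − 1000·1.300) / 210.0 = 44.98 mg/L.

45.0 mg/L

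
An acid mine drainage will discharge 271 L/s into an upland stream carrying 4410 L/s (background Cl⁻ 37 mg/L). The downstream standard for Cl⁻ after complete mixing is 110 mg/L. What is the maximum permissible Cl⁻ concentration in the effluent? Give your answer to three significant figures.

At the limit, (Qr·Cr + Qe·Cₑ)/(Qr + Qe) = 110:
Cₑ = (4681·110 − 4410·37.00) / 271.0 = 1298 mg/L.

1300 mg/L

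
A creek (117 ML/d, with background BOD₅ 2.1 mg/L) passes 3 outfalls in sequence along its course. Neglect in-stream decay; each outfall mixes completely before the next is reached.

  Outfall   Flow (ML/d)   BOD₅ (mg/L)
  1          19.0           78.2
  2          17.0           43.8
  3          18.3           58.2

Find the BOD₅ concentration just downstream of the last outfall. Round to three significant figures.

Outfall 1: combined Q = 136.0 ML/d; C = (117.0·2.100 + 19.00·78.20)/136.0 = 12.73 mg/L.
Outfall 2: combined Q = 153.0 ML/d; C = (136.0·12.73 + 17.00·43.80)/153.0 = 16.18 mg/L.
Outfall 3: combined Q = 171.3 ML/d; C = (153.0·16.18 + 18.30·58.20)/171.3 = 20.67 mg/L.

20.7 mg/L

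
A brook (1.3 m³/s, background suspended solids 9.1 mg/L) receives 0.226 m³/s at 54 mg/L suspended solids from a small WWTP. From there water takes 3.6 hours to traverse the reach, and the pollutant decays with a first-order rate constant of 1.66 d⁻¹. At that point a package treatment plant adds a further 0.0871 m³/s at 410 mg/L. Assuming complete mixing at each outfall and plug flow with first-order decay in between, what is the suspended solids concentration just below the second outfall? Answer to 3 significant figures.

33.8 mg/L

Mass balance: C = (1.300·9.100 + 0.2260·54.00) / 1.526 = 24.03/1.526 = 15.75 mg/L; combined flow 1.526 m³/s.
First-order decay: C = 15.75·exp(−k·t) = 15.75·0.7796 = 12.28 mg/L.
Second outfall: C = (1.526·12.28 + 0.08710·410.0)/1.613 = 33.75 mg/L.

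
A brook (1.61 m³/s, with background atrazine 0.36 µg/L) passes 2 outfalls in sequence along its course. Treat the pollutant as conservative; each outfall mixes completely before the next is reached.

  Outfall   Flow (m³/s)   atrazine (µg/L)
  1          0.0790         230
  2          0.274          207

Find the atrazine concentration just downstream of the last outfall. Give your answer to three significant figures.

38.4 µg/L

Outfall 1: combined Q = 1.689 m³/s; C = (1.610·0.3600 + 0.07900·230.0)/1.689 = 11.10 µg/L.
Outfall 2: combined Q = 1.963 m³/s; C = (1.689·11.10 + 0.2740·207.0)/1.963 = 38.45 µg/L.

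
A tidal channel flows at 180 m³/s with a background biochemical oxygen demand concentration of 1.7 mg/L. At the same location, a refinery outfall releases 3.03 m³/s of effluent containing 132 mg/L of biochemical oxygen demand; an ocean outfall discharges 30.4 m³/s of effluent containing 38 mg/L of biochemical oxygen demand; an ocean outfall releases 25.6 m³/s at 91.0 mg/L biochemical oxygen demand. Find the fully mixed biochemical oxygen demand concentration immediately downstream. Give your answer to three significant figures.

17.5 mg/L

Mixed concentration C = ΣQC/ΣQ = (180.0·1.700 + 3.030·132.0 + 30.40·38.00 + 25.60·91.00) / 239.0 = 4191/239.0 = 17.53 mg/L.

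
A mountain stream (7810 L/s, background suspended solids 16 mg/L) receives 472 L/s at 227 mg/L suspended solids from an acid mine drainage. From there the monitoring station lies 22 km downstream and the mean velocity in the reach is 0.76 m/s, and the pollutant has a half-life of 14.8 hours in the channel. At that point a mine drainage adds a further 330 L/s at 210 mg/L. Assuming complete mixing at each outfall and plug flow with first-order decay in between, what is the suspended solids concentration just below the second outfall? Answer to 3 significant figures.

Mixed concentration C = ΣQC/ΣQ = (7810·16.00 + 472.0·227.0) / 8282 = 232100/8282 = 28.03 mg/L; combined flow 8282 L/s.
Travel time t = 22·1000 / 0.76 = 28950 s = 8.041 h.
Half-life 14.8 h → k = ln 2 / 14.8 = 0.04683 h⁻¹ = 1.124 d⁻¹.
Decay over the reach: 28.03·exp(−kt) = 28.03·0.6862 = 19.23 mg/L.
At the second outfall, C = (8282·19.23 + 330.0·210.0) / (8282 + 330.0) = 26.54 mg/L.

26.5 mg/L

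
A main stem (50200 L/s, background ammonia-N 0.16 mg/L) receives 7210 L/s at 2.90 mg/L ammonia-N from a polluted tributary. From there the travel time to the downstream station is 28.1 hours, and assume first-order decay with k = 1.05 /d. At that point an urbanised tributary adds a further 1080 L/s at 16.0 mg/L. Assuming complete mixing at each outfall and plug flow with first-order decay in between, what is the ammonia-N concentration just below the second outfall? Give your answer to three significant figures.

0.440 mg/L

Conservation of mass: C = (50200·0.1600 + 7210·2.900) / 57410 = 28940/57410 = 0.5041 mg/L; combined flow 57410 L/s.
Decay over the reach: 0.5041·exp(−kt) = 0.5041·0.2925 = 0.1474 mg/L.
At the second outfall, C = (57410·0.1474 + 1080·16.00) / (57410 + 1080) = 0.4402 mg/L.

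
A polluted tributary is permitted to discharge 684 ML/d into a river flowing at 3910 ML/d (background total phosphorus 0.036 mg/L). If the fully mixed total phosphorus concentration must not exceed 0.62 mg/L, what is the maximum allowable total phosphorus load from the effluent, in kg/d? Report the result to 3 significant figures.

2710 kg/d

Mass balance at the limit: 3910·0.03600 + 684.0·Cₑ = 4594·0.62 → Cₑ = 3.958 mg/L.
684.0 ML/d = 7.917 m³/s. Load = 7.917 m³/s × 3.958 g/m³ × 86 400 s/d = 2708 kg/d.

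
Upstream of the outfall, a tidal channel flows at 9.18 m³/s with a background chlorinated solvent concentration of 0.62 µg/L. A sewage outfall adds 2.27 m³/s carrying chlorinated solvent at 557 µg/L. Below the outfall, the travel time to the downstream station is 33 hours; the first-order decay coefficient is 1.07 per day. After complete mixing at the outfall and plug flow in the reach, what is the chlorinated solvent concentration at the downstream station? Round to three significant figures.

25.5 µg/L

Conservation of mass: C = (9.180·0.6200 + 2.270·557.0) / 11.45 = 1270/11.45 = 110.9 µg/L.
First-order decay: C = 110.9·exp(−k·t) = 110.9·0.2296 = 25.47 µg/L.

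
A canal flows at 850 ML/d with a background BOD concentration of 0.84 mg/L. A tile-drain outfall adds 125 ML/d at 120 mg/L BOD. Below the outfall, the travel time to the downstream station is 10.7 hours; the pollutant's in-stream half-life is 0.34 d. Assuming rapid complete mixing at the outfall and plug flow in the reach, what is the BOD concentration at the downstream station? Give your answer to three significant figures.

Mixed concentration C = ΣQC/ΣQ = (850.0·0.8400 + 125.0·120.0) / 975.0 = 15710/975.0 = 16.12 mg/L.
Half-life 0.34 d → k = ln 2 / 0.34 = 2.039 d⁻¹.
Decay over the reach: 16.12·exp(−kt) = 16.12·0.4030 = 6.495 mg/L.

6.49 mg/L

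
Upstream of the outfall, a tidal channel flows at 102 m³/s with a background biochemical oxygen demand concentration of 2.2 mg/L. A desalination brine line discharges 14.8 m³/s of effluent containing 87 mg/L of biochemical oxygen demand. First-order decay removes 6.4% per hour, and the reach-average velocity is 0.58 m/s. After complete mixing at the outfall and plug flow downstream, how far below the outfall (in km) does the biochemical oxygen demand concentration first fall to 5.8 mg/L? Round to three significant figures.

Mass balance: C = (102.0·2.200 + 14.80·87.00) / 116.8 = 1512/116.8 = 12.95 mg/L.
6.4%/h lost → k = −ln(1 − 0.064) = 0.06614 h⁻¹.
Set 12.95·exp(−k·t) = 5.8 → t = ln(12.95/5.8)/k = 43700 s = 12.14 h.
Distance = v·t = 0.58·43700 = 25350 m = 25.35 km.

25.3 km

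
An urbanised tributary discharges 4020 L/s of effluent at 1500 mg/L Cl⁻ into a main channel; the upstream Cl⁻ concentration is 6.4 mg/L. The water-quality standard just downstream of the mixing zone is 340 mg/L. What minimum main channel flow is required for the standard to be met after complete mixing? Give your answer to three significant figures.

14000 L/s

Set C_mix = 340: (Q·6.400 + 4020·1500) / (Q + 4020) = 340
→ Q = 4020·(1500 − 340)/(340 − 6.400) = 13980 L/s.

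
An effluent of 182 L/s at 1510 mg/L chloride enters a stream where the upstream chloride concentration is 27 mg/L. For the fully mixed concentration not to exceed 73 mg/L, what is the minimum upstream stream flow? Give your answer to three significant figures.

Set C_mix = 73: (Q·27.00 + 182.0·1510) / (Q + 182.0) = 73
→ Q = 182.0·(1510 − 73)/(73 − 27.00) = 5686 L/s.

5690 L/s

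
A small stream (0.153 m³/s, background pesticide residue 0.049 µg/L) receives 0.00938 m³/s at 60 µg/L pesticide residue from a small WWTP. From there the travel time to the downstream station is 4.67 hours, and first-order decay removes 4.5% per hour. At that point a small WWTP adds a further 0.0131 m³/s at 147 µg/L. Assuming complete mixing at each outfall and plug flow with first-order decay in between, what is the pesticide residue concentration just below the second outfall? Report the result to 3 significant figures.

13.6 µg/L

Conservation of mass: C = (0.1530·0.04900 + 0.009380·60.00) / 0.1624 = 0.5703/0.1624 = 3.512 µg/L; combined flow 0.1624 m³/s.
4.5%/h lost → k = −ln(1 − 0.045) = 0.04604 h⁻¹.
Decay over the reach: 3.512·exp(−kt) = 3.512·0.8065 = 2.833 µg/L.
At the second outfall, C = (0.1624·2.833 + 0.01310·147.0) / (0.1624 + 0.01310) = 13.60 µg/L.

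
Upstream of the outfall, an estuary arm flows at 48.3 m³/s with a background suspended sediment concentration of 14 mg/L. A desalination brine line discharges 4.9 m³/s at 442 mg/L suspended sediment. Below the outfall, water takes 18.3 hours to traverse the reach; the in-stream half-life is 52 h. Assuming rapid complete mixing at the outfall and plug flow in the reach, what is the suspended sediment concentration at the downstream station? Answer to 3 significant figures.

Conservation of mass: C = (48.30·14.00 + 4.900·442.0) / 53.20 = 2842/53.20 = 53.42 mg/L.
Half-life 52 h → k = ln 2 / 52 = 0.01333 h⁻¹ = 0.3199 d⁻¹.
After decay, C = 53.42 × e^(−kt) = 53.42 × 0.7835 = 41.86 mg/L.

41.9 mg/L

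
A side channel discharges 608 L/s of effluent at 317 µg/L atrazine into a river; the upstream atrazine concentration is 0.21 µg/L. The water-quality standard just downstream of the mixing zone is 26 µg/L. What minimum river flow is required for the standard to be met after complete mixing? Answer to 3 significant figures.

Set C_mix = 26: (Q·0.2100 + 608.0·317.0) / (Q + 608.0) = 26
→ Q = 608.0·(317.0 − 26)/(26 − 0.2100) = 6860 L/s.

6860 L/s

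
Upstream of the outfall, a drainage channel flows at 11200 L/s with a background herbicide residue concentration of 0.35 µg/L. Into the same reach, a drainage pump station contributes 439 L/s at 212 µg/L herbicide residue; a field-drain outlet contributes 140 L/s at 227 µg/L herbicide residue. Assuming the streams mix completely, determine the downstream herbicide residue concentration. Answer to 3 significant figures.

Mixed concentration C = ΣQC/ΣQ = (11200·0.3500 + 439.0·212.0 + 140.0·227.0) / 11780 = 128800/11780 = 10.93 µg/L.

10.9 µg/L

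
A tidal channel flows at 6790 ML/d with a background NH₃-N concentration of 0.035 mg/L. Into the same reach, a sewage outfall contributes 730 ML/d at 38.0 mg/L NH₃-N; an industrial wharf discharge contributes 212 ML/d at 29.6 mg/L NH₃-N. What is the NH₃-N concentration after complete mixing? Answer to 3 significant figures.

Flow-weighted average: C = (6790·0.03500 + 730.0·38.00 + 212.0·29.60) / 7732 = 34250/7732 = 4.430 mg/L.

4.43 mg/L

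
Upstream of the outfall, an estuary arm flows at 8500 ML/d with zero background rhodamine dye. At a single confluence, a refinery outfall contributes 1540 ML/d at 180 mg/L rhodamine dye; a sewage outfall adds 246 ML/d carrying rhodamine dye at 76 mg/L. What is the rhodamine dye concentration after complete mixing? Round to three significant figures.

28.8 mg/L

Conservation of mass: C = (8500·0 + 1540·180.0 + 246.0·76.00) / 10290 = 295900/10290 = 28.77 mg/L.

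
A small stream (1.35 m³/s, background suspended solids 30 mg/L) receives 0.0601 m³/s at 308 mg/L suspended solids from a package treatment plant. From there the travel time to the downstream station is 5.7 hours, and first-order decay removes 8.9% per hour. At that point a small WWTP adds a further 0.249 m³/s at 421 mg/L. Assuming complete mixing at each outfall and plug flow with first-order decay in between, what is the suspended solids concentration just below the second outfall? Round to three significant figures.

Mixed concentration C = ΣQC/ΣQ = (1.350·30.00 + 0.06010·308.0) / 1.410 = 59.01/1.410 = 41.85 mg/L; combined flow 1.410 m³/s.
8.9%/h lost → k = −ln(1 − 0.089) = 0.09321 h⁻¹.
After decay, C = 41.85 × e^(−kt) = 41.85 × 0.5878 = 24.60 mg/L.
Second outfall: C = (1.410·24.60 + 0.2490·421.0)/1.659 = 84.09 mg/L.

84.1 mg/L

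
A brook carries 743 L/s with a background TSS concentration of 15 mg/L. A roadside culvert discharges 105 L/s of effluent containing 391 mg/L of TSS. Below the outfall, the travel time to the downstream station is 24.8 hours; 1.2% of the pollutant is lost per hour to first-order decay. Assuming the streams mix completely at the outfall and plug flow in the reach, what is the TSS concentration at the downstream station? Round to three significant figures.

45.6 mg/L

Mass balance: C = (743.0·15.00 + 105.0·391.0) / 848.0 = 52200/848.0 = 61.56 mg/L.
1.2%/h lost → k = −ln(1 − 0.012) = 0.01207 h⁻¹.
Applying C = C₀e^(−kt): 61.56 × 0.7413 = 45.63 mg/L.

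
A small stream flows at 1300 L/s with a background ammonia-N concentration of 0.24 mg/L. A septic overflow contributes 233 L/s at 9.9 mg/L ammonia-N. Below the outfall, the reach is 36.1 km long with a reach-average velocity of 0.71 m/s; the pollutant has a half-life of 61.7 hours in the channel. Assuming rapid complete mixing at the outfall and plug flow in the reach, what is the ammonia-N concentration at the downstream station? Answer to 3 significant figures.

After mixing, C = (1300·0.2400 + 233.0·9.900) / 1533 = 2619/1533 = 1.708 mg/L.
Travel time t = 36.1·1000 / 0.71 = 50850 s = 14.12 h.
Half-life 61.7 h → k = ln 2 / 61.7 = 0.01123 h⁻¹ = 0.2696 d⁻¹.
First-order decay: C = 1.708·exp(−k·t) = 1.708·0.8533 = 1.458 mg/L.

1.46 mg/L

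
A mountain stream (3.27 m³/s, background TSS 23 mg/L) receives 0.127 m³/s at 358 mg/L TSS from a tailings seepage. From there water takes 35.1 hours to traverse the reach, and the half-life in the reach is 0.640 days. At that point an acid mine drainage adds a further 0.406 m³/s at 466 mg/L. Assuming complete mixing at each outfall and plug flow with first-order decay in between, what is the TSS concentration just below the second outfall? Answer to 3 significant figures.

56.3 mg/L

Mixed concentration C = ΣQC/ΣQ = (3.270·23.00 + 0.1270·358.0) / 3.397 = 120.7/3.397 = 35.52 mg/L; combined flow 3.397 m³/s.
Half-life 0.640 d → k = ln 2 / 0.640 = 1.083 d⁻¹.
First-order decay: C = 35.52·exp(−k·t) = 35.52·0.2052 = 7.288 mg/L.
At the second outfall, C = (3.397·7.288 + 0.4060·466.0) / (3.397 + 0.4060) = 56.26 mg/L.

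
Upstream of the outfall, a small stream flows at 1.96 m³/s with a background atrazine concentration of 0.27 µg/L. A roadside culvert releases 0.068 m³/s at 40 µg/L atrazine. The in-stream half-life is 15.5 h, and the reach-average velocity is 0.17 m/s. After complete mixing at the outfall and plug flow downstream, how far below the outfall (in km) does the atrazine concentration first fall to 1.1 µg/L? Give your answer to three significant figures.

5.15 km

Flow-weighted average: C = (1.960·0.2700 + 0.06800·40.00) / 2.028 = 3.249/2.028 = 1.602 µg/L.
Half-life 15.5 h → k = ln 2 / 15.5 = 0.04472 h⁻¹ = 1.073 d⁻¹.
Set 1.602·exp(−k·t) = 1.1 → t = ln(1.602/1.1)/k = 30270 s = 8.409 h.
Distance = v·t = 0.17·30270 = 5146 m = 5.146 km.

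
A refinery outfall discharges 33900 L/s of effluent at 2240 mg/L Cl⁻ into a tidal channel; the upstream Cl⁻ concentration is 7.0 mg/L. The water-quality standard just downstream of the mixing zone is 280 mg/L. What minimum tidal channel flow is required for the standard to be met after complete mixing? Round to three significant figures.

Set C_mix = 280: (Q·7.000 + 33900·2240) / (Q + 33900) = 280
→ Q = 33900·(2240 − 280)/(280 − 7.000) = 243400 L/s.

243000 L/s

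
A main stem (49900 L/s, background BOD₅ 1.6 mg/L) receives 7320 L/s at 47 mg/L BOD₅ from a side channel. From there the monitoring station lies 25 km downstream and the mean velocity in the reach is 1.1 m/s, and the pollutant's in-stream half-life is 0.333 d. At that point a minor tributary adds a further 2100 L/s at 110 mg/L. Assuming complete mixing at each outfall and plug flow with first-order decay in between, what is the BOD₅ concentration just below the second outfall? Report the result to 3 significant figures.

8.03 mg/L

Mixed concentration C = ΣQC/ΣQ = (49900·1.600 + 7320·47.00) / 57220 = 423900/57220 = 7.408 mg/L; combined flow 57220 L/s.
Travel time t = 25·1000 / 1.1 = 22730 s = 6.313 h.
Half-life 0.333 d → k = ln 2 / 0.333 = 2.082 d⁻¹.
First-order decay: C = 7.408·exp(−k·t) = 7.408·0.5784 = 4.285 mg/L.
Second outfall: C = (57220·4.285 + 2100·110.0)/59320 = 8.027 mg/L.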